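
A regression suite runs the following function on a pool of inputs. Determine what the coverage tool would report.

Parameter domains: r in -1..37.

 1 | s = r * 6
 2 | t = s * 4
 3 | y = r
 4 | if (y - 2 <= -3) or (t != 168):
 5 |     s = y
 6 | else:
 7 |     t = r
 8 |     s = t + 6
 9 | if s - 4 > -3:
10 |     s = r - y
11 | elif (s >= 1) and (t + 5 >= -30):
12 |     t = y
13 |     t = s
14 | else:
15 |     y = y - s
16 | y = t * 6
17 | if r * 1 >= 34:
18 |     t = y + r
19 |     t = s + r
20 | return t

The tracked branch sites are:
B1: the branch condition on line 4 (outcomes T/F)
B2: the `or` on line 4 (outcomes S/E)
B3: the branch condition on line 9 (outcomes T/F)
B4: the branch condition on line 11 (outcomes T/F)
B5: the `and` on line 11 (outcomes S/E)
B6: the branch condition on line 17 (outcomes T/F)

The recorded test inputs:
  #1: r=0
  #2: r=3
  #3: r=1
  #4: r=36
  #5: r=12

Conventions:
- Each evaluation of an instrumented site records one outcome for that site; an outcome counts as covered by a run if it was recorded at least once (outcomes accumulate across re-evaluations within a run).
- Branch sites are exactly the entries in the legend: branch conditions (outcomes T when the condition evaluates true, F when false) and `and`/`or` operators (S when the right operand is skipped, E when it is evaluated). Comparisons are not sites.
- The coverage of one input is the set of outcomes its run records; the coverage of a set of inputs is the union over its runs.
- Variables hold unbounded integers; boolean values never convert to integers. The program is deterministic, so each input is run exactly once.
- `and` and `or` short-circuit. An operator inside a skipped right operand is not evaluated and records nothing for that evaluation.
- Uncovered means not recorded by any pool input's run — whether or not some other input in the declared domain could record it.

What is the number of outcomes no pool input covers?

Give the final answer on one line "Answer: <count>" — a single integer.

#1 (r=0) -> B2->E, B1->T, B3->F, B5->S, B4->F, B6->F; covered: B1=T, B2=E, B3=F, B4=F, B5=S, B6=F
#2 (r=3) -> B2->E, B1->T, B3->T, B6->F; covered: B1=T, B2=E, B3=T, B6=F
#3 (r=1) -> B2->E, B1->T, B3->F, B5->E, B4->T, B6->F; covered: B1=T, B2=E, B3=F, B4=T, B5=E, B6=F
#4 (r=36) -> B2->E, B1->T, B3->T, B6->T; covered: B1=T, B2=E, B3=T, B6=T
#5 (r=12) -> B2->E, B1->T, B3->T, B6->F; covered: B1=T, B2=E, B3=T, B6=F
union over the pool: B1=T, B2=E, B3=T, B3=F, B4=T, B4=F, B5=S, B5=E, B6=T, B6=F
uncovered (2 of 12): B1=F, B2=S

Answer: 2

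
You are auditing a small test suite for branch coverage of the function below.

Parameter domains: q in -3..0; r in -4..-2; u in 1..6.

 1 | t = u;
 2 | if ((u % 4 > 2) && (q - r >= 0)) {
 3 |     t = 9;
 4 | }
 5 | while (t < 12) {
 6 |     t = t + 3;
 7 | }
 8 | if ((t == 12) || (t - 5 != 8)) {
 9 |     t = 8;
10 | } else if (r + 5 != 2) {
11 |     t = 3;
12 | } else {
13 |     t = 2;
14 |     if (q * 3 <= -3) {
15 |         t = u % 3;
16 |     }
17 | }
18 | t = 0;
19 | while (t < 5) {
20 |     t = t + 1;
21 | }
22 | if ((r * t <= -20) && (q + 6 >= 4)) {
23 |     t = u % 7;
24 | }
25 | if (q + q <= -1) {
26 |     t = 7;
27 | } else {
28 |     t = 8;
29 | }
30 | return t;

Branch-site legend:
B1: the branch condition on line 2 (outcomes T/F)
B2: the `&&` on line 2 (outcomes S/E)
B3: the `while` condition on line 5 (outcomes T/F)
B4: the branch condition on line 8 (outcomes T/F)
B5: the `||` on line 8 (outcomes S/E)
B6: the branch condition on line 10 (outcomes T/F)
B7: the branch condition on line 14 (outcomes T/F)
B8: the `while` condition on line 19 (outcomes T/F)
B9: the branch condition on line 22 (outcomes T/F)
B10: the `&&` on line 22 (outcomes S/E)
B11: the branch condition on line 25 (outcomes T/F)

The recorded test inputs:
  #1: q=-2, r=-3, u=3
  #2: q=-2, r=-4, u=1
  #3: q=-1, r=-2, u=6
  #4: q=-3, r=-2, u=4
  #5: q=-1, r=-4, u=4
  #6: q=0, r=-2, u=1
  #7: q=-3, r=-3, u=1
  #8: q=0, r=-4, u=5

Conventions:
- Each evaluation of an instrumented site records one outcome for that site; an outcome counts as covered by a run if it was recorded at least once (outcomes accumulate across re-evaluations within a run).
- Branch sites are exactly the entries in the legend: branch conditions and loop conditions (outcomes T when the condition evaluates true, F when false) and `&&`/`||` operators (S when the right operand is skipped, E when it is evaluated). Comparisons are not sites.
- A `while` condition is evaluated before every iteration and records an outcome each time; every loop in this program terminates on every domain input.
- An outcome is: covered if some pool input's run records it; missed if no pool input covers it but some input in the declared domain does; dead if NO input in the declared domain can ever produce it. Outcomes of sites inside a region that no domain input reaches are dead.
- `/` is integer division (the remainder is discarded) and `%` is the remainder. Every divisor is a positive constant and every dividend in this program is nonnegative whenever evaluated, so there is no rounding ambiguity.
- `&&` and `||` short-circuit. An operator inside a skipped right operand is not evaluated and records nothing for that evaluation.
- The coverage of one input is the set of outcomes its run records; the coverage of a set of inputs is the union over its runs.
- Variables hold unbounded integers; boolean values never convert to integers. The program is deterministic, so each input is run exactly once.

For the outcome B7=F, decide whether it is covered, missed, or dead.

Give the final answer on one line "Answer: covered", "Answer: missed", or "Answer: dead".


no pool input records B7=F
but domain input (q=0, r=-3, u=1) does record it -> reachable, so missed
Answer: missed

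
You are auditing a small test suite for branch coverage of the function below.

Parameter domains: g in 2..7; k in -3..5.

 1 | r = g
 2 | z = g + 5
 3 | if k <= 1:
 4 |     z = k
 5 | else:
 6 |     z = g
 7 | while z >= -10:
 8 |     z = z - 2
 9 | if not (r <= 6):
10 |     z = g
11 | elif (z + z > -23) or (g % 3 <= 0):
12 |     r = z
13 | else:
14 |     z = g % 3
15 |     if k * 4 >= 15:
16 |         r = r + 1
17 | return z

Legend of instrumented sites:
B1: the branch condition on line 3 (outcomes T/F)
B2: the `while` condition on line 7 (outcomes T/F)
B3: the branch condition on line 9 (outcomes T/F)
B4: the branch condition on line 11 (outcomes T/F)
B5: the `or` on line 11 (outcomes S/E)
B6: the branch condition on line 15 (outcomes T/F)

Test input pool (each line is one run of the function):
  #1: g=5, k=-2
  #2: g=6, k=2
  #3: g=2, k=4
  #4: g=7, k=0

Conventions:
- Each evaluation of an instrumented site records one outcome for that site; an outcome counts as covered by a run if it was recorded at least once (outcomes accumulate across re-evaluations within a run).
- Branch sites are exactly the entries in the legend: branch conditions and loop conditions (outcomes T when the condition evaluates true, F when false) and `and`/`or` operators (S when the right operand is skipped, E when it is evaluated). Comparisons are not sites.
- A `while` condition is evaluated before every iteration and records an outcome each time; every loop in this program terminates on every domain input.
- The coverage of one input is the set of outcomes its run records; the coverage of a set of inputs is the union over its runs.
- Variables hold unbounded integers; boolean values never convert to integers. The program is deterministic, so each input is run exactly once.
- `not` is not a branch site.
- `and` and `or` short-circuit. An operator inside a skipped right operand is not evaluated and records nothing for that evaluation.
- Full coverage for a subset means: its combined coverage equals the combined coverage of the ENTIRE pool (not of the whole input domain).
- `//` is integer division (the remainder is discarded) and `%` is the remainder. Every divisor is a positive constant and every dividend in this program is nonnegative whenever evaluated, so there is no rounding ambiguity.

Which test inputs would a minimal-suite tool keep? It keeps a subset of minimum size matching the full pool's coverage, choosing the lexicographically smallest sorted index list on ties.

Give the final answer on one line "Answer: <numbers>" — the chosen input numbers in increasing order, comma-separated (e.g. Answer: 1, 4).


input #1 (g=5, k=-2): events B1->T, B2->T, B2->T, B2->T, B2->T, B2->T, B2->F, B3->F, B5->E, B4->F, B6->F; covers B1=T, B2=T, B2=F, B3=F, B4=F, B5=E, B6=F
input #2 (g=6, k=2): events B1->F, B2->T, B2->T, B2->T, B2->T, B2->T, B2->T, B2->T, B2->T, B2->T, B2->F, B3->F, B5->E, B4->T; covers B1=F, B2=T, B2=F, B3=F, B4=T, B5=E
input #3 (g=2, k=4): events B1->F, B2->T, B2->T, B2->T, B2->T, B2->T, B2->T, B2->T, B2->F, B3->F, B5->E, B4->F, B6->T; covers B1=F, B2=T, B2=F, B3=F, B4=F, B5=E, B6=T
input #4 (g=7, k=0): events B1->T, B2->T, B2->T, B2->T, B2->T, B2->T, B2->T, B2->F, B3->T; covers B1=T, B2=T, B2=F, B3=T
pool-wide coverage (11 outcomes): B1=T, B1=F, B2=T, B2=F, B3=T, B3=F, B4=T, B4=F, B5=E, B6=T, B6=F
size 1 is not enough: best union over all size-1 subsets is 7/11
size 2 is not enough: best union over all size-2 subsets is 9/11
size 3 is not enough: best union over all size-3 subsets is 10/11
inputs {1, 2, 3, 4} (size 4) cover everything; no size-4 subset with a lexicographically smaller index list covers all 11
Answer: 1, 2, 3, 4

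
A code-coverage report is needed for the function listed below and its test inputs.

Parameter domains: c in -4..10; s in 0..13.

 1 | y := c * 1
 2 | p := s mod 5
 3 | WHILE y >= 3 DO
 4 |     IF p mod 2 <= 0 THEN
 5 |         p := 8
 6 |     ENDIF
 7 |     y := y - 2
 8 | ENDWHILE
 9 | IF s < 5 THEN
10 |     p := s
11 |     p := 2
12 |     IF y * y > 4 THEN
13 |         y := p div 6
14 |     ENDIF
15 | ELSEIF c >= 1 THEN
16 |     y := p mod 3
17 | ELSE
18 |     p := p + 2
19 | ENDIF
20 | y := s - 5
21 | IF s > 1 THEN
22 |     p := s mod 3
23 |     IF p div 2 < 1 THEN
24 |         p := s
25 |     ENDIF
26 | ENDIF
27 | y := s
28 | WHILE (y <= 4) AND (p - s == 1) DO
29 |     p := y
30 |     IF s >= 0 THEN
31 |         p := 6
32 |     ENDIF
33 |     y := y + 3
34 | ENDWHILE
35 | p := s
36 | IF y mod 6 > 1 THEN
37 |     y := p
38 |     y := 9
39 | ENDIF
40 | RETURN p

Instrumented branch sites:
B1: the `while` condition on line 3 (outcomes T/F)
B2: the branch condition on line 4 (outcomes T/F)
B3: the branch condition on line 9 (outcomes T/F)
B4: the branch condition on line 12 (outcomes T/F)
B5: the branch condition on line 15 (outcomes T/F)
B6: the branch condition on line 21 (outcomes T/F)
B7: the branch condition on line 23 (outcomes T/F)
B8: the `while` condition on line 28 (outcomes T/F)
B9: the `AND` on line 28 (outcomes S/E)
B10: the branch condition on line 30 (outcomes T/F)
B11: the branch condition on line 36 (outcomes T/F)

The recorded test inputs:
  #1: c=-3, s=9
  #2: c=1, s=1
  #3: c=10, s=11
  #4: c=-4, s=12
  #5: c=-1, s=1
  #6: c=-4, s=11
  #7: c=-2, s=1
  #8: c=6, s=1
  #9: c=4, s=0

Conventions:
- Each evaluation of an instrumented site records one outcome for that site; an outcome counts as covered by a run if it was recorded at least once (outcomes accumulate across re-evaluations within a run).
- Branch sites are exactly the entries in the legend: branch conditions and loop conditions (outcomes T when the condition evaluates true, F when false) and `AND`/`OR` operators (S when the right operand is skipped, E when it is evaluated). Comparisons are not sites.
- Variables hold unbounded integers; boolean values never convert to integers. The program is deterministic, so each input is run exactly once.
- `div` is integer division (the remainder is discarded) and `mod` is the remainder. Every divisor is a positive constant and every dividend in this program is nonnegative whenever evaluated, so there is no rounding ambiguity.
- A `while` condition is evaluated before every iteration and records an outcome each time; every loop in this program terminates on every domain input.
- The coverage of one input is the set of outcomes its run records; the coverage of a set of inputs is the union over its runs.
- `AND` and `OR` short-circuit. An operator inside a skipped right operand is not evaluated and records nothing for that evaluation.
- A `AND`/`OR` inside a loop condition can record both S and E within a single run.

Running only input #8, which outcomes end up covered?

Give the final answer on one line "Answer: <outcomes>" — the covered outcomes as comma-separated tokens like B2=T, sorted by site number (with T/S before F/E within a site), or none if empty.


Simulating input #8 (c=6, s=1) step by step:
  B1->T, B2->F, B1->T, B2->F, B1->F, B3->T, B4->F, B6->F, B9->E, B8->T
  B10->T, B9->E, B8->F, B11->T
as a set, this run covers: B1=T, B1=F, B2=F, B3=T, B4=F, B6=F, B8=T, B8=F, B9=E, B10=T, B11=T
Answer: B1=T, B1=F, B2=F, B3=T, B4=F, B6=F, B8=T, B8=F, B9=E, B10=T, B11=T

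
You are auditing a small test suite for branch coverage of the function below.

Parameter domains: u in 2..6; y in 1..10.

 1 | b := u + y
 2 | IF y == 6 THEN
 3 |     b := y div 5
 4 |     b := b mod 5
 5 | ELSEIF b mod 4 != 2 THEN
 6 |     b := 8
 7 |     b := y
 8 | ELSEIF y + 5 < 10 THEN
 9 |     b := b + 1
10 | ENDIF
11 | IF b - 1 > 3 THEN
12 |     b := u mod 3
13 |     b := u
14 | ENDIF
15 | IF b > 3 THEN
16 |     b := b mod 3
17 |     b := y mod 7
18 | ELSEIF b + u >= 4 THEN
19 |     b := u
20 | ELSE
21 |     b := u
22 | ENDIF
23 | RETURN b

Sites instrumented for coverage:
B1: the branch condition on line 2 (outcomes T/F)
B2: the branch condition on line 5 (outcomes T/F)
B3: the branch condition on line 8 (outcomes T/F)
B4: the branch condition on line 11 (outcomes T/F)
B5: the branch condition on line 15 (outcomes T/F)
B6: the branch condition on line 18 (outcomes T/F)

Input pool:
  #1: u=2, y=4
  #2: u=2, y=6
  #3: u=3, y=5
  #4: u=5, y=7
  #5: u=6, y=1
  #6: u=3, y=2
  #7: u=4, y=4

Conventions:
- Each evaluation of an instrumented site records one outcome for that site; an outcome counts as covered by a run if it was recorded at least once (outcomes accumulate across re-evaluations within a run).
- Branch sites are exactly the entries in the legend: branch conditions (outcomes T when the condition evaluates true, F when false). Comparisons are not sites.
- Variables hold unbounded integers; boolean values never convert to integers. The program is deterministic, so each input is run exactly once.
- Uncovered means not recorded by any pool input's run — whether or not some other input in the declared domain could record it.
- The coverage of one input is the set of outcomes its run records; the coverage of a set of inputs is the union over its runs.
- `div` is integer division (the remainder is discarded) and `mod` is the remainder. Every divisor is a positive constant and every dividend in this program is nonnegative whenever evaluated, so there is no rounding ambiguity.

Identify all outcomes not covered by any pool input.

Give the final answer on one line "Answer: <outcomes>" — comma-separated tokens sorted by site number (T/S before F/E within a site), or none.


#1 (u=2, y=4) -> B1->F, B2->F, B3->T, B4->T, B5->F, B6->T; covered: B1=F, B2=F, B3=T, B4=T, B5=F, B6=T
#2 (u=2, y=6) -> B1->T, B4->F, B5->F, B6->F; covered: B1=T, B4=F, B5=F, B6=F
#3 (u=3, y=5) -> B1->F, B2->T, B4->T, B5->F, B6->T; covered: B1=F, B2=T, B4=T, B5=F, B6=T
#4 (u=5, y=7) -> B1->F, B2->T, B4->T, B5->T; covered: B1=F, B2=T, B4=T, B5=T
#5 (u=6, y=1) -> B1->F, B2->T, B4->F, B5->F, B6->T; covered: B1=F, B2=T, B4=F, B5=F, B6=T
#6 (u=3, y=2) -> B1->F, B2->T, B4->F, B5->F, B6->T; covered: B1=F, B2=T, B4=F, B5=F, B6=T
#7 (u=4, y=4) -> B1->F, B2->T, B4->F, B5->T; covered: B1=F, B2=T, B4=F, B5=T
union over the pool: B1=T, B1=F, B2=T, B2=F, B3=T, B4=T, B4=F, B5=T, B5=F, B6=T, B6=F
uncovered (1 of 12): B3=F
Answer: B3=F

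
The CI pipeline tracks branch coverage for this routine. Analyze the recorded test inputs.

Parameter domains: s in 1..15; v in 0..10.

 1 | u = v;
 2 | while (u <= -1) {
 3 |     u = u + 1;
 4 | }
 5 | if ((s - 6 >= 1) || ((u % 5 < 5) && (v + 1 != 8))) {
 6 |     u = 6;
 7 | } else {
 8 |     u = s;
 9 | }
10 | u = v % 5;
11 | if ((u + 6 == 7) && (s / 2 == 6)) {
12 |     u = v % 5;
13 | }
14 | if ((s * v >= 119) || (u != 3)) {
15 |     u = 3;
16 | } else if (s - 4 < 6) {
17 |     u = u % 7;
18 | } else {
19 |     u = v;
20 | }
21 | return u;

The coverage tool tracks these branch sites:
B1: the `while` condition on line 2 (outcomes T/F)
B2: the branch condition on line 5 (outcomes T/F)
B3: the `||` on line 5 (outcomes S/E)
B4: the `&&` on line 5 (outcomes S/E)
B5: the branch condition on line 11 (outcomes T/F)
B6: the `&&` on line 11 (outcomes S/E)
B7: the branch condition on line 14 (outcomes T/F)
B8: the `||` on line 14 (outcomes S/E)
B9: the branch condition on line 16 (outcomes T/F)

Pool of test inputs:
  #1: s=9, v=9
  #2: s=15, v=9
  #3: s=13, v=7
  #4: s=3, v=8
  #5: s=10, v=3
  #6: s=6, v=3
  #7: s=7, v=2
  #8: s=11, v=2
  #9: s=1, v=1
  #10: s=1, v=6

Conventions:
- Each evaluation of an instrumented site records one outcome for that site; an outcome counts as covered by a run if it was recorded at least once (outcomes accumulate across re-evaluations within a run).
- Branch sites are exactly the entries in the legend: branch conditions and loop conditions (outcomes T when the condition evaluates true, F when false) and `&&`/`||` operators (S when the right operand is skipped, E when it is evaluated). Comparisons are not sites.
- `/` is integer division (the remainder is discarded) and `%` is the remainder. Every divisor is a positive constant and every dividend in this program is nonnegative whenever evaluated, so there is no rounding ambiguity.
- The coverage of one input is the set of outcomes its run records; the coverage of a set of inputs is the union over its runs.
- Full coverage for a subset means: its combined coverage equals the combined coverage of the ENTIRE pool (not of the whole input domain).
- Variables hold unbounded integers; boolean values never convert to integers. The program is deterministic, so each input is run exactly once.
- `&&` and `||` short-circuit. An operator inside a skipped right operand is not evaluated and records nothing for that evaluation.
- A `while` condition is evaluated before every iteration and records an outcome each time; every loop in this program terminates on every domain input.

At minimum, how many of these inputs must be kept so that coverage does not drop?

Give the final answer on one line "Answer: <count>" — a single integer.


test 1 (s=9, v=9) hits B1=F, B2=T, B3=S, B5=F, B6=S, B7=T, B8=E
test 2 (s=15, v=9) hits B1=F, B2=T, B3=S, B5=F, B6=S, B7=T, B8=S
test 3 (s=13, v=7) hits B1=F, B2=T, B3=S, B5=F, B6=S, B7=T, B8=E
test 4 (s=3, v=8) hits B1=F, B2=T, B3=E, B4=E, B5=F, B6=S, B7=F, B8=E, B9=T
test 5 (s=10, v=3) hits B1=F, B2=T, B3=S, B5=F, B6=S, B7=F, B8=E, B9=F
test 6 (s=6, v=3) hits B1=F, B2=T, B3=E, B4=E, B5=F, B6=S, B7=F, B8=E, B9=T
test 7 (s=7, v=2) hits B1=F, B2=T, B3=S, B5=F, B6=S, B7=T, B8=E
test 8 (s=11, v=2) hits B1=F, B2=T, B3=S, B5=F, B6=S, B7=T, B8=E
test 9 (s=1, v=1) hits B1=F, B2=T, B3=E, B4=E, B5=F, B6=E, B7=T, B8=E
test 10 (s=1, v=6) hits B1=F, B2=T, B3=E, B4=E, B5=F, B6=E, B7=T, B8=E
union over all inputs: B1=F, B2=T, B3=S, B3=E, B4=E, B5=F, B6=S, B6=E, B7=T, B7=F, B8=S, B8=E, B9=T, B9=F (14 outcomes)
no size-1 subset reaches all 14 outcomes (best union: 9/14)
no size-2 subset reaches all 14 outcomes (best union: 12/14)
no size-3 subset reaches all 14 outcomes (best union: 13/14)
size 4: inputs {2, 4, 5, 9} cover all 14 outcomes, and no lexicographically smaller subset of this size does
Answer: 4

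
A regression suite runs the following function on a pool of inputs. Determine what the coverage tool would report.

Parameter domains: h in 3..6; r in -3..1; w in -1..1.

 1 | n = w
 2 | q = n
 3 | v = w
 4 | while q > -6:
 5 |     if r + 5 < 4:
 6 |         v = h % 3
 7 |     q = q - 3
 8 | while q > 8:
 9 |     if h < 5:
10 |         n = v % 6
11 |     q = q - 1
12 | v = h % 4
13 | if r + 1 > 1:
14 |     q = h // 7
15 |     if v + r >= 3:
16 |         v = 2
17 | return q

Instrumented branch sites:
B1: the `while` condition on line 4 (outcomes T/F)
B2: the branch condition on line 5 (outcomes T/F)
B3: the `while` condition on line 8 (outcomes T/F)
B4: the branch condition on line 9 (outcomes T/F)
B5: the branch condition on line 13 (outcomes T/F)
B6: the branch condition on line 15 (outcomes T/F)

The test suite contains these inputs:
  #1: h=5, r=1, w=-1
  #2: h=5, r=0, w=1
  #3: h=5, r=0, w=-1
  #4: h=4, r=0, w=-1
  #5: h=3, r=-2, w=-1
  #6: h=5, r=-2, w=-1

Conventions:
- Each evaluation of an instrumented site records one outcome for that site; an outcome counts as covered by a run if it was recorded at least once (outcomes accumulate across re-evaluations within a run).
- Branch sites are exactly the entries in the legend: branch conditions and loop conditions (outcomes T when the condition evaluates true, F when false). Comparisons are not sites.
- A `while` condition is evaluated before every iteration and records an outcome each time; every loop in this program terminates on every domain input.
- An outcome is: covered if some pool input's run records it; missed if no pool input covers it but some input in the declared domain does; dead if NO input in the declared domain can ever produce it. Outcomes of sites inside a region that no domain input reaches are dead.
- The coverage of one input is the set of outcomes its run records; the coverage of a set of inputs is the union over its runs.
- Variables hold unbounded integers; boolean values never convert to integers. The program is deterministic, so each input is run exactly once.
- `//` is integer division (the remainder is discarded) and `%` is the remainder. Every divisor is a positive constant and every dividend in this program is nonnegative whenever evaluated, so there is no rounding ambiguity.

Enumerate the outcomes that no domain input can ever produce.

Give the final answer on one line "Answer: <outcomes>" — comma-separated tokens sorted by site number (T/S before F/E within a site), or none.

checking every outcome against all 60 domain inputs:
  B3=T: no domain input ever produces it -> dead
  B4=T: no domain input ever produces it -> dead
  B4=F: no domain input ever produces it -> dead
  reachable outcomes have witnesses, e.g. B1=T (e.g. h=3, r=-3, w=-1), B1=F (e.g. h=3, r=-3, w=-1), B2=T (e.g. h=3, r=-3, w=-1), B2=F (e.g. h=3, r=-1, w=-1)

Answer: B3=T, B4=T, B4=F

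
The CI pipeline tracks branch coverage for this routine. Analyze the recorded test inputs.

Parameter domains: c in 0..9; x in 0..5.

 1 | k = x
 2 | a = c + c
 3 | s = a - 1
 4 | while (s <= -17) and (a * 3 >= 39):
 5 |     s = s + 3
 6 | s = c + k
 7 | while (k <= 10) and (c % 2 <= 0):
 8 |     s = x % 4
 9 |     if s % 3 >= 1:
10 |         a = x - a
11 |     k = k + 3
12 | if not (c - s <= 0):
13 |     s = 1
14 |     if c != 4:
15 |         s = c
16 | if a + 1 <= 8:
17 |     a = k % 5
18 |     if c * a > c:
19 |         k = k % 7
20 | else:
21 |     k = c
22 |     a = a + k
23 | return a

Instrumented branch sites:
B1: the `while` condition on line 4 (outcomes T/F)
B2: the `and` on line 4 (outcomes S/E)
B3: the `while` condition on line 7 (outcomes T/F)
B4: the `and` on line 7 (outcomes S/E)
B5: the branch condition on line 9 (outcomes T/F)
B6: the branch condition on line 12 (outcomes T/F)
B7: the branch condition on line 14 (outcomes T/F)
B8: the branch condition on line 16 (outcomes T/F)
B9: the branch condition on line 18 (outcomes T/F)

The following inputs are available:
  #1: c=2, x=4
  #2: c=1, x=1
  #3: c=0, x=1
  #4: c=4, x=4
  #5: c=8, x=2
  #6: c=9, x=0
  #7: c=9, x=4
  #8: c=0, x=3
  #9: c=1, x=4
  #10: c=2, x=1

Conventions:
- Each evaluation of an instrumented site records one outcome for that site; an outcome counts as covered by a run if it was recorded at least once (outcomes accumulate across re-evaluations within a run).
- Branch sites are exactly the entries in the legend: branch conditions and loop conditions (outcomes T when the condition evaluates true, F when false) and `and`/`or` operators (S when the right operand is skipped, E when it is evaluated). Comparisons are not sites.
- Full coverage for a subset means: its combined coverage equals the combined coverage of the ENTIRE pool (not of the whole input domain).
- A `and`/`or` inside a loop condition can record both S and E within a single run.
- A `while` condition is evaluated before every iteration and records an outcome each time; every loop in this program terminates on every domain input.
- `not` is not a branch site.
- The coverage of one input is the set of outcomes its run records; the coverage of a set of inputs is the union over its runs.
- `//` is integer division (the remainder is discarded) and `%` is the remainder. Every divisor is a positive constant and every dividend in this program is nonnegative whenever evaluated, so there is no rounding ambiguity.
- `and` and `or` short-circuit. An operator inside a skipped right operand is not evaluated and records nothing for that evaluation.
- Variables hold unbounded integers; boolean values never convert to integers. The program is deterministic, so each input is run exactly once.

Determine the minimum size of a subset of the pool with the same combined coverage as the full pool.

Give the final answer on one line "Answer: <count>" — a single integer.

input #1 (c=2, x=4): events B2->S, B1->F, B4->E, B3->T, B5->F, B4->E, B3->T, B5->F, B4->E, B3->T, B5->F, B4->S, B3->F, B6->T, ...; covers B1=F, B2=S, B3=T, B3=F, B4=S, B4=E, B5=F, B6=T, B7=T, B8=T, B9=T
input #2 (c=1, x=1): events B2->S, B1->F, B4->E, B3->F, B6->F, B8->T, B9->F; covers B1=F, B2=S, B3=F, B4=E, B6=F, B8=T, B9=F
input #3 (c=0, x=1): events B2->S, B1->F, B4->E, B3->T, B5->T, B4->E, B3->T, B5->T, B4->E, B3->T, B5->T, B4->E, B3->T, B5->T, ...; covers B1=F, B2=S, B3=T, B3=F, B4=S, B4=E, B5=T, B6=F, B8=T, B9=F
input #4 (c=4, x=4): events B2->S, B1->F, B4->E, B3->T, B5->F, B4->E, B3->T, B5->F, B4->E, B3->T, B5->F, B4->S, B3->F, B6->T, ...; covers B1=F, B2=S, B3=T, B3=F, B4=S, B4=E, B5=F, B6=T, B7=F, B8=F
input #5 (c=8, x=2): events B2->S, B1->F, B4->E, B3->T, B5->T, B4->E, B3->T, B5->T, B4->E, B3->T, B5->T, B4->S, B3->F, B6->T, ...; covers B1=F, B2=S, B3=T, B3=F, B4=S, B4=E, B5=T, B6=T, B7=T, B8=T, B9=F
input #6 (c=9, x=0): events B2->S, B1->F, B4->E, B3->F, B6->F, B8->F; covers B1=F, B2=S, B3=F, B4=E, B6=F, B8=F
input #7 (c=9, x=4): events B2->S, B1->F, B4->E, B3->F, B6->F, B8->F; covers B1=F, B2=S, B3=F, B4=E, B6=F, B8=F
input #8 (c=0, x=3): events B2->S, B1->F, B4->E, B3->T, B5->F, B4->E, B3->T, B5->F, B4->E, B3->T, B5->F, B4->S, B3->F, B6->F, ...; covers B1=F, B2=S, B3=T, B3=F, B4=S, B4=E, B5=F, B6=F, B8=T, B9=F
input #9 (c=1, x=4): events B2->S, B1->F, B4->E, B3->F, B6->F, B8->T, B9->T; covers B1=F, B2=S, B3=F, B4=E, B6=F, B8=T, B9=T
input #10 (c=2, x=1): events B2->S, B1->F, B4->E, B3->T, B5->T, B4->E, B3->T, B5->T, B4->E, B3->T, B5->T, B4->E, B3->T, B5->T, ...; covers B1=F, B2=S, B3=T, B3=F, B4=S, B4=E, B5=T, B6=T, B7=T, B8=T, B9=T
the full pool covers 16 outcomes: B1=F, B2=S, B3=T, B3=F, B4=S, B4=E, B5=T, B5=F, B6=T, B6=F, B7=T, B7=F, B8=T, B8=F, B9=T, B9=F
no size-1 subset reaches all 16 outcomes (best union: 11/16)
no size-2 subset reaches all 16 outcomes (best union: 14/16)
at size 3, {1, 3, 4} reaches all 16 outcomes; every lexicographically earlier size-3 subset fails

Answer: 3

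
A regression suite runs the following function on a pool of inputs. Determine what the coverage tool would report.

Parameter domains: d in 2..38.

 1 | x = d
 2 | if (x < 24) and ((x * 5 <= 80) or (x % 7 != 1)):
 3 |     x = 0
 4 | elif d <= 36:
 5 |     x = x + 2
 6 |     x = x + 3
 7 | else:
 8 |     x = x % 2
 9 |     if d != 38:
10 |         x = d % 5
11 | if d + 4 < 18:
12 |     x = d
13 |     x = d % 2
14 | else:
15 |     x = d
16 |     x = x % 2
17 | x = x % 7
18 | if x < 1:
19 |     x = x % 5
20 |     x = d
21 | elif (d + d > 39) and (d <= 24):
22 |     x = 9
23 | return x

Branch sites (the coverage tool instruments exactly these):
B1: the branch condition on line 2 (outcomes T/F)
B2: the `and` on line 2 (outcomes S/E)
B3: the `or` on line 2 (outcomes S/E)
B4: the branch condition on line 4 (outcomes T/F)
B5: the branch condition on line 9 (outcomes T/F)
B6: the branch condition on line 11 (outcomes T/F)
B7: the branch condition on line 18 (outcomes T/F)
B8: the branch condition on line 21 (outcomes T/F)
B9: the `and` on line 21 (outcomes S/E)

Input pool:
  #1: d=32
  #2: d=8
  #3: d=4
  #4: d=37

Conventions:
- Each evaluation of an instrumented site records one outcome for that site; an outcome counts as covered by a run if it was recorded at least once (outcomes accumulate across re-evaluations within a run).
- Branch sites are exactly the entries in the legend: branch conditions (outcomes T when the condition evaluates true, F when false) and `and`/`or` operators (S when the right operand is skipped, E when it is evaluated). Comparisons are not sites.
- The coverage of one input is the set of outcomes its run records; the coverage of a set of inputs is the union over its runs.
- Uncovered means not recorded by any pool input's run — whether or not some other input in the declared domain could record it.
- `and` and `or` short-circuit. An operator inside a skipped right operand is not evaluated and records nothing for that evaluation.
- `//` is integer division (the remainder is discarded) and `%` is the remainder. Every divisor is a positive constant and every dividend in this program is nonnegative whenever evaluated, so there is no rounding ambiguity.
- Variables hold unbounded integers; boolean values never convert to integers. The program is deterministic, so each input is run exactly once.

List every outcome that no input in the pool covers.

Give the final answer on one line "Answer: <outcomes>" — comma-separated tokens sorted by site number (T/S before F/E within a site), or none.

#1 (d=32) -> B2->S, B1->F, B4->T, B6->F, B7->T; covered: B1=F, B2=S, B4=T, B6=F, B7=T
#2 (d=8) -> B2->E, B3->S, B1->T, B6->T, B7->T; covered: B1=T, B2=E, B3=S, B6=T, B7=T
#3 (d=4) -> B2->E, B3->S, B1->T, B6->T, B7->T; covered: B1=T, B2=E, B3=S, B6=T, B7=T
#4 (d=37) -> B2->S, B1->F, B4->F, B5->T, B6->F, B7->F, B9->E, B8->F; covered: B1=F, B2=S, B4=F, B5=T, B6=F, B7=F, B8=F, B9=E
union over the pool: B1=T, B1=F, B2=S, B2=E, B3=S, B4=T, B4=F, B5=T, B6=T, B6=F, B7=T, B7=F, B8=F, B9=E
uncovered (4 of 18): B3=E, B5=F, B8=T, B9=S

Answer: B3=E, B5=F, B8=T, B9=S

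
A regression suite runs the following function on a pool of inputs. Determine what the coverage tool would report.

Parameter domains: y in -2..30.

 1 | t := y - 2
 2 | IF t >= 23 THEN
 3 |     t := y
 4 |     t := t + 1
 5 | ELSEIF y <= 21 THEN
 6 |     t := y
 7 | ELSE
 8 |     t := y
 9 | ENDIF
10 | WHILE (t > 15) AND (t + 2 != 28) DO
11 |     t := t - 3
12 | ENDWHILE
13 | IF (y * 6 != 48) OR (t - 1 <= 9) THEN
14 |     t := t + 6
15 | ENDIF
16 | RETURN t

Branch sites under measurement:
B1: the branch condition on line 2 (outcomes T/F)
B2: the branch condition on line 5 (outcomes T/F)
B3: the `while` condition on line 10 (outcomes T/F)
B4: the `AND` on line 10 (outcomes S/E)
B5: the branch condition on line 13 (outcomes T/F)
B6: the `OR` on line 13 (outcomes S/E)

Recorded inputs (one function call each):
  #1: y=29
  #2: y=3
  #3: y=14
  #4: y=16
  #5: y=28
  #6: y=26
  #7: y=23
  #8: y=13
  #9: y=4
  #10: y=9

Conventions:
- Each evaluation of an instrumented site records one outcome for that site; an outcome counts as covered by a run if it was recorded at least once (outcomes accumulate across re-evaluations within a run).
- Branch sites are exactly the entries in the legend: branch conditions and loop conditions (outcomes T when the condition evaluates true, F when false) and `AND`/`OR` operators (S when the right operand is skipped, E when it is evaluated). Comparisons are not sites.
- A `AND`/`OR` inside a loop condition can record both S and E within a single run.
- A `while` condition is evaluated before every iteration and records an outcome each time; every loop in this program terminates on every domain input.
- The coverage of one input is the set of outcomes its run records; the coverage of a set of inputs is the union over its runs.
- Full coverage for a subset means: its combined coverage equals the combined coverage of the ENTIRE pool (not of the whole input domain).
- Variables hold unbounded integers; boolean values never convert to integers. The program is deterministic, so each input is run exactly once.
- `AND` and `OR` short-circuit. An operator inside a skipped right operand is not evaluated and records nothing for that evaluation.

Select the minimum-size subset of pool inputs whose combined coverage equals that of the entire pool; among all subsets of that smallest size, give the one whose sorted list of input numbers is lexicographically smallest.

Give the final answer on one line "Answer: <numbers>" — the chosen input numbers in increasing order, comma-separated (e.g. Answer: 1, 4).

run #1 (y=29) records B1=T, B3=T, B3=F, B4=S, B4=E, B5=T, B6=S
run #2 (y=3) records B1=F, B2=T, B3=F, B4=S, B5=T, B6=S
run #3 (y=14) records B1=F, B2=T, B3=F, B4=S, B5=T, B6=S
run #4 (y=16) records B1=F, B2=T, B3=T, B3=F, B4=S, B4=E, B5=T, B6=S
run #5 (y=28) records B1=T, B3=T, B3=F, B4=E, B5=T, B6=S
run #6 (y=26) records B1=T, B3=T, B3=F, B4=S, B4=E, B5=T, B6=S
run #7 (y=23) records B1=F, B2=F, B3=T, B3=F, B4=S, B4=E, B5=T, B6=S
run #8 (y=13) records B1=F, B2=T, B3=F, B4=S, B5=T, B6=S
run #9 (y=4) records B1=F, B2=T, B3=F, B4=S, B5=T, B6=S
run #10 (y=9) records B1=F, B2=T, B3=F, B4=S, B5=T, B6=S
the full pool covers 10 outcomes: B1=T, B1=F, B2=T, B2=F, B3=T, B3=F, B4=S, B4=E, B5=T, B6=S
checked all size-1 subsets: none covers 10 outcomes (max 8/10)
checked all size-2 subsets: none covers 10 outcomes (max 9/10)
size 3: inputs {1, 2, 7} cover all 10 outcomes, and no lexicographically smaller subset of this size does

Answer: 1, 2, 7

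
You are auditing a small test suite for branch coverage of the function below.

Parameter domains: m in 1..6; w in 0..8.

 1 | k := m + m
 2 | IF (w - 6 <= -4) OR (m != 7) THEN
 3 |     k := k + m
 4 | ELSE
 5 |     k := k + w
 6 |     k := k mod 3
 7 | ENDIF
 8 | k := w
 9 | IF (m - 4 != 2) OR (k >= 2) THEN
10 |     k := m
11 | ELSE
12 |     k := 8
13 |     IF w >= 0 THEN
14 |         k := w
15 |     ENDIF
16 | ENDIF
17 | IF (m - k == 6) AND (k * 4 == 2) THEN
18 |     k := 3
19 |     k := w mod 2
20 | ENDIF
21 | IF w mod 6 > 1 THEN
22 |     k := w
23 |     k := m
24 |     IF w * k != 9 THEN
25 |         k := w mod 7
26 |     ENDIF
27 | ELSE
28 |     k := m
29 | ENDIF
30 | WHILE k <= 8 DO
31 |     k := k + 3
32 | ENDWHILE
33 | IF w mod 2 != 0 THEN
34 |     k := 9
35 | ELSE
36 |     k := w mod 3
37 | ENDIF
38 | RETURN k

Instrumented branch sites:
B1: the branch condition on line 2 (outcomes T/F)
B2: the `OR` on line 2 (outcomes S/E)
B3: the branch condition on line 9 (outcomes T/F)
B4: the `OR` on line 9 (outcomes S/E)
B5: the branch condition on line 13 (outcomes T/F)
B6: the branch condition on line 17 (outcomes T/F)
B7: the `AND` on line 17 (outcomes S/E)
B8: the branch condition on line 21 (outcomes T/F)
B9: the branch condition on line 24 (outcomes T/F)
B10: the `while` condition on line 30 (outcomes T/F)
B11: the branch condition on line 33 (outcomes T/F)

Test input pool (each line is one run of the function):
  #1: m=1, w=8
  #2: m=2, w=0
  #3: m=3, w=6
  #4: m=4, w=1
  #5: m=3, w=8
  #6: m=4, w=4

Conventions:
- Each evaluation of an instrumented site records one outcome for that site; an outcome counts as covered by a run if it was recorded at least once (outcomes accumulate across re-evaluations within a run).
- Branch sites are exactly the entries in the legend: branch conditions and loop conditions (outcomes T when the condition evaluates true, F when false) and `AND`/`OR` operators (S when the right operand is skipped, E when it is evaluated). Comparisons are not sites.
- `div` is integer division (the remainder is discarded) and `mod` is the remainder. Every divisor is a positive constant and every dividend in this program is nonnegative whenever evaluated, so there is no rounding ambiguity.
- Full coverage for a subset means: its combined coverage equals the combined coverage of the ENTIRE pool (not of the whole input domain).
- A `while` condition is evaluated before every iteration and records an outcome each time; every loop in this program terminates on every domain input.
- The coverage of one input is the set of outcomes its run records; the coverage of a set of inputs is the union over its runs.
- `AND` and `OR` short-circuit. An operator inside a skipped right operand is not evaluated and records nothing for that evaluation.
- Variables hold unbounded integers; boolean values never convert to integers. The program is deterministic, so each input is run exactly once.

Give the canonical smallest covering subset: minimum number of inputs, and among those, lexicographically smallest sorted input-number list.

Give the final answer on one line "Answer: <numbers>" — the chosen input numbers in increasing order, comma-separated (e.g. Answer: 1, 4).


input #1 (m=1, w=8): events B2->E, B1->T, B4->S, B3->T, B7->S, B6->F, B8->T, B9->T, B10->T, B10->T, B10->T, B10->F, B11->F; covers B1=T, B2=E, B3=T, B4=S, B6=F, B7=S, B8=T, B9=T, B10=T, B10=F, B11=F
input #2 (m=2, w=0): events B2->S, B1->T, B4->S, B3->T, B7->S, B6->F, B8->F, B10->T, B10->T, B10->T, B10->F, B11->F; covers B1=T, B2=S, B3=T, B4=S, B6=F, B7=S, B8=F, B10=T, B10=F, B11=F
input #3 (m=3, w=6): events B2->E, B1->T, B4->S, B3->T, B7->S, B6->F, B8->F, B10->T, B10->T, B10->F, B11->F; covers B1=T, B2=E, B3=T, B4=S, B6=F, B7=S, B8=F, B10=T, B10=F, B11=F
input #4 (m=4, w=1): events B2->S, B1->T, B4->S, B3->T, B7->S, B6->F, B8->F, B10->T, B10->T, B10->F, B11->T; covers B1=T, B2=S, B3=T, B4=S, B6=F, B7=S, B8=F, B10=T, B10=F, B11=T
input #5 (m=3, w=8): events B2->E, B1->T, B4->S, B3->T, B7->S, B6->F, B8->T, B9->T, B10->T, B10->T, B10->T, B10->F, B11->F; covers B1=T, B2=E, B3=T, B4=S, B6=F, B7=S, B8=T, B9=T, B10=T, B10=F, B11=F
input #6 (m=4, w=4): events B2->E, B1->T, B4->S, B3->T, B7->S, B6->F, B8->T, B9->T, B10->T, B10->T, B10->F, B11->F; covers B1=T, B2=E, B3=T, B4=S, B6=F, B7=S, B8=T, B9=T, B10=T, B10=F, B11=F
the full pool covers 14 outcomes: B1=T, B2=S, B2=E, B3=T, B4=S, B6=F, B7=S, B8=T, B8=F, B9=T, B10=T, B10=F, B11=T, B11=F
checked all size-1 subsets: none covers 14 outcomes (max 11/14)
size 2: inputs {1, 4} cover all 14 outcomes, and no lexicographically smaller subset of this size does
Answer: 1, 4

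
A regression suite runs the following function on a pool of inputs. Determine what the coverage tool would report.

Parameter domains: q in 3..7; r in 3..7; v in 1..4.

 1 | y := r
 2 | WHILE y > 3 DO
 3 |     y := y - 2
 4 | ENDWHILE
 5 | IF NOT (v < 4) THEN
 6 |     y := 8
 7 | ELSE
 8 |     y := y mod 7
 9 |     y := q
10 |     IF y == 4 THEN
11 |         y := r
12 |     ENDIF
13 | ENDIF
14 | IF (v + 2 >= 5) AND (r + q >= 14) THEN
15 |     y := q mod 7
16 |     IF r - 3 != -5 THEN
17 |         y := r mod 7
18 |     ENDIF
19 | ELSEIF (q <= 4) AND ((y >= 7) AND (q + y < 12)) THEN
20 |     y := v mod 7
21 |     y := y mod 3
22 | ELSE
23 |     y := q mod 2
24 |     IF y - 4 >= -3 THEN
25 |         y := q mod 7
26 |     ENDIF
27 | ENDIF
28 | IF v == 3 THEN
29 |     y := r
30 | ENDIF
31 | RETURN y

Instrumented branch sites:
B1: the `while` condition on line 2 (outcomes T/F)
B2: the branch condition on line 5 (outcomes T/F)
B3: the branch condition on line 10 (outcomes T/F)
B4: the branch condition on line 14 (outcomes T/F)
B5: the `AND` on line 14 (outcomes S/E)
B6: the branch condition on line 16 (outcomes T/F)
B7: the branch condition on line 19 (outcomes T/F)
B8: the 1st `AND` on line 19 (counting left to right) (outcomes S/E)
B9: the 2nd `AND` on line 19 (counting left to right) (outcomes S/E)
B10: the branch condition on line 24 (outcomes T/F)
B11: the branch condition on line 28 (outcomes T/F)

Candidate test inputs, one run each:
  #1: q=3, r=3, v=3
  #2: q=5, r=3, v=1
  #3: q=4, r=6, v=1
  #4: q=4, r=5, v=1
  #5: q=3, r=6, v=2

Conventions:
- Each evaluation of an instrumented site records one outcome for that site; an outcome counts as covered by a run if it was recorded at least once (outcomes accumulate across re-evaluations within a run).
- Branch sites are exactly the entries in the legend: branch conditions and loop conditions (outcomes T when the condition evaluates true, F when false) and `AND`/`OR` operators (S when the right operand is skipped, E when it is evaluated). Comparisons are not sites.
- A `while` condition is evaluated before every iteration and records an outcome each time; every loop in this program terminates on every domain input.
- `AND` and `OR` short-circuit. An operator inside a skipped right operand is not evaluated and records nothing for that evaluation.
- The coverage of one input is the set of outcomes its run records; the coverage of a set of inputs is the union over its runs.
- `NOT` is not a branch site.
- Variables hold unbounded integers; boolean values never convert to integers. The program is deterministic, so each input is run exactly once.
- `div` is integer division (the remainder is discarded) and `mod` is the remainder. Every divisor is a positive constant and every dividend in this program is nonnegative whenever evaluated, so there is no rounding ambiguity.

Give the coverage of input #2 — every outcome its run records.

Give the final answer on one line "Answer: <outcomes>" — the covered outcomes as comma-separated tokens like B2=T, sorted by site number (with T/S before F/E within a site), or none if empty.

Tracing the run of input #2 (q=5, r=3, v=1):
  B1->F, B2->F, B3->F, B5->S, B4->F, B8->S, B7->F, B10->T, B11->F
deduplicating events, the covered set is: B1=F, B2=F, B3=F, B4=F, B5=S, B7=F, B8=S, B10=T, B11=F

Answer: B1=F, B2=F, B3=F, B4=F, B5=S, B7=F, B8=S, B10=T, B11=F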